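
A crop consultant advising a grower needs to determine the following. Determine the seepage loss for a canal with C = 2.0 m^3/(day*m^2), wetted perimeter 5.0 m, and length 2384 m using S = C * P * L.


S = C * P * L
  = 2.0 * 5.0 * 2384
  = 23840 m^3/day


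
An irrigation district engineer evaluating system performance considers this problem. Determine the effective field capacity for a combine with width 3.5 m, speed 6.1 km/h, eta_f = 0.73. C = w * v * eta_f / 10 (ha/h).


C = w * v * eta_f / 10
  = 3.5 * 6.1 * 0.73 / 10
  = 15.59 / 10
  = 1.56 ha/h


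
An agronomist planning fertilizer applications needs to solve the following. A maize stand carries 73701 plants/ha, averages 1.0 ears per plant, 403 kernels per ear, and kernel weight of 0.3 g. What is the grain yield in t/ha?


Y = density * ears * kernels * kw
  = 73701 * 1.0 * 403 * 0.3 g/ha
  = 8910450.90 g/ha
  = 8910.45 kg/ha = 8.91 t/ha


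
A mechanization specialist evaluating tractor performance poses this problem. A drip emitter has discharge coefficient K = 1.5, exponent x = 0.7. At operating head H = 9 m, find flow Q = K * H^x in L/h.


Q = K * H^x
  = 1.5 * 9^0.7
  = 1.5 * 4.6555
  = 6.98 L/h


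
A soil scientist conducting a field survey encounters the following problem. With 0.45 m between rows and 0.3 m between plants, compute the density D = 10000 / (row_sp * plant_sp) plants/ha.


D = 10000 / (row_sp * plant_sp)
  = 10000 / (0.45 * 0.3)
  = 10000 / 0.1350
  = 74074.07 plants/ha


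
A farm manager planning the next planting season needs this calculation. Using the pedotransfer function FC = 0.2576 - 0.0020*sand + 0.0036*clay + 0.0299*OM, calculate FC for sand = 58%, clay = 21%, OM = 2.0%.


FC = 0.2576 - 0.0020*58 + 0.0036*21 + 0.0299*2.0
   = 0.2576 - 0.1160 + 0.0756 + 0.0598
   = 0.2770


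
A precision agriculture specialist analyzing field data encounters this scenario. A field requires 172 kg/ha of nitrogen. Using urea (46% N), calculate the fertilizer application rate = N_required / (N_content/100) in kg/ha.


Rate = N_required / (N_content / 100)
     = 172 / (46 / 100)
     = 172 / 0.46
     = 373.91 kg/ha


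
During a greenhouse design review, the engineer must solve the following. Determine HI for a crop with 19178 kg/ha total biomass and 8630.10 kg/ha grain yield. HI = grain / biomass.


HI = grain_yield / biomass
   = 8630.10 / 19178
   = 0.45


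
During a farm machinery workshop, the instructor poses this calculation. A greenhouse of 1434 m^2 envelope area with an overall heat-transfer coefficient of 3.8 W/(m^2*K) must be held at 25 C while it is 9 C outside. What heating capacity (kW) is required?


dT = 25 - (9) = 16 K
Q = U * A * dT
  = 3.8 * 1434 * 16
  = 87187.20 W = 87.19 kW


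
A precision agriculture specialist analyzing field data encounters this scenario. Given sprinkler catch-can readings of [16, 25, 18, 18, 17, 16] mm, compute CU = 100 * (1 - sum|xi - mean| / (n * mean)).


xbar = 110 / 6 = 18.333
sum|xi - xbar| = 13.333
CU = 100 * (1 - 13.333 / (6 * 18.333))
   = 100 * (1 - 0.1212)
   = 87.88%


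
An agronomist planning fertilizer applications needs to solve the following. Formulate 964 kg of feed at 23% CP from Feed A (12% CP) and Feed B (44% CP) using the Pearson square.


parts_A = CP_b - target = 44 - 23 = 21
parts_B = target - CP_a = 23 - 12 = 11
total_parts = 21 + 11 = 32
Feed A = 964 * 21 / 32 = 632.63 kg
Feed B = 964 * 11 / 32 = 331.38 kg

632.63 kg


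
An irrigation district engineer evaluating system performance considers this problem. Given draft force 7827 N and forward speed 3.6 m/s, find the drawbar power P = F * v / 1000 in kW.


P = F * v / 1000
  = 7827 * 3.6 / 1000
  = 28177.20 / 1000
  = 28.18 kW


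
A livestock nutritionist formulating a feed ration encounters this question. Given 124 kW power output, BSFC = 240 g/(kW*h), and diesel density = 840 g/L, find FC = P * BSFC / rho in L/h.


FC = P * BSFC / rho_fuel
   = 124 * 240 / 840
   = 29760 / 840
   = 35.43 L/h


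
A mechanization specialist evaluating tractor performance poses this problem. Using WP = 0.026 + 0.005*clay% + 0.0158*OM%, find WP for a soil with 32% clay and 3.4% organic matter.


WP = 0.026 + 0.005*32 + 0.0158*3.4
   = 0.026 + 0.1600 + 0.0537
   = 0.2397


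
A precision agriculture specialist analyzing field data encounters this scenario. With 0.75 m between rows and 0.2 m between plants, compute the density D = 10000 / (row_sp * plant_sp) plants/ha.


D = 10000 / (row_sp * plant_sp)
  = 10000 / (0.75 * 0.2)
  = 10000 / 0.1500
  = 66666.67 plants/ha


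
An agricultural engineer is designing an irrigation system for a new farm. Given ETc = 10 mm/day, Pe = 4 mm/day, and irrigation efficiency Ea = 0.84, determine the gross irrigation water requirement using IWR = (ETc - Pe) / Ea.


IWR = (ETc - Pe) / Ea
    = (10 - 4) / 0.84
    = 6 / 0.84
    = 7.14 mm/day


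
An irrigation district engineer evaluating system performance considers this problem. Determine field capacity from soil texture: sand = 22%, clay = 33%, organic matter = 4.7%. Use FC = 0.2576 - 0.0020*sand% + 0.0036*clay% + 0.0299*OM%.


FC = 0.2576 - 0.0020*22 + 0.0036*33 + 0.0299*4.7
   = 0.2576 - 0.0440 + 0.1188 + 0.1405
   = 0.4729


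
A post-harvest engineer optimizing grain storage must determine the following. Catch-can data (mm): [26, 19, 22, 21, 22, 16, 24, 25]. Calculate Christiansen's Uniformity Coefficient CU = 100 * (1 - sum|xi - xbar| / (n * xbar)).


xbar = 175 / 8 = 21.875
sum|xi - xbar| = 19.250
CU = 100 * (1 - 19.250 / (8 * 21.875))
   = 100 * (1 - 0.1100)
   = 89%


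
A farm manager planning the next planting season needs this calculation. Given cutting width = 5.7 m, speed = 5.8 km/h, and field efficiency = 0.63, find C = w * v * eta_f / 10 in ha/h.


C = w * v * eta_f / 10
  = 5.7 * 5.8 * 0.63 / 10
  = 20.83 / 10
  = 2.08 ha/h


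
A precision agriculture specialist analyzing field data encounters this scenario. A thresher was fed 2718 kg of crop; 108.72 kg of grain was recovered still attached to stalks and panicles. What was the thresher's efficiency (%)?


eta = (total - unthreshed) / total * 100
    = (2718 - 108.72) / 2718 * 100
    = 2609.28 / 2718 * 100
    = 96%


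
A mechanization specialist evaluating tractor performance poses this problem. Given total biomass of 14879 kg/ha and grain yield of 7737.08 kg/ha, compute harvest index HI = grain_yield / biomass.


HI = grain_yield / biomass
   = 7737.08 / 14879
   = 0.52


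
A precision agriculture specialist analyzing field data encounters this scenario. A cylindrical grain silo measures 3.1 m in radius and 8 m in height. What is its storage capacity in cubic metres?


V = pi * r^2 * h
  = pi * 3.1^2 * 8
  = pi * 9.61 * 8
  = 241.53 m^3


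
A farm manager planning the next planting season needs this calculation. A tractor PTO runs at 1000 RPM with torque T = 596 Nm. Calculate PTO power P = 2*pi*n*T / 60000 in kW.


P = 2*pi*n*T / 60000
  = 2*pi * 1000 * 596 / 60000
  = 3744778.44 / 60000
  = 62.41 kW


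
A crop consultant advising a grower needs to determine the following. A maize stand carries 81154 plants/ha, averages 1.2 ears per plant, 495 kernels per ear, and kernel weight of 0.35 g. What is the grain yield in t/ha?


Y = density * ears * kernels * kw
  = 81154 * 1.2 * 495 * 0.35 g/ha
  = 16871916.60 g/ha
  = 16871.92 kg/ha = 16.87 t/ha


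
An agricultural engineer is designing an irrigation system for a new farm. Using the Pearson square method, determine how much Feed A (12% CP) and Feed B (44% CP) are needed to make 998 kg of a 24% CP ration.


parts_A = CP_b - target = 44 - 24 = 20
parts_B = target - CP_a = 24 - 12 = 12
total_parts = 20 + 12 = 32
Feed A = 998 * 20 / 32 = 623.75 kg
Feed B = 998 * 12 / 32 = 374.25 kg

623.75 kg


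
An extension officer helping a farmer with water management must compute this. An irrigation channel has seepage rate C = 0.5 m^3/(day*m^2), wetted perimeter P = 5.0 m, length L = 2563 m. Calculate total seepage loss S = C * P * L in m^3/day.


S = C * P * L
  = 0.5 * 5.0 * 2563
  = 6407.50 m^3/day


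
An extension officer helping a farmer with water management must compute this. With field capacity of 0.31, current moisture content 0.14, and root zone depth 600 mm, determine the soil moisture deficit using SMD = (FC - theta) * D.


SMD = (FC - theta) * D
    = (0.31 - 0.14) * 600
    = 0.170 * 600
    = 102 mm


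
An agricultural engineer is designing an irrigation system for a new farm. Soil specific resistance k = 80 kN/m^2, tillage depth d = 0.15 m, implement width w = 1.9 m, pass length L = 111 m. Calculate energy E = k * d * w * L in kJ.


E = k * d * w * L
  = 80 * 0.15 * 1.9 * 111
  = 2530.80 kJ


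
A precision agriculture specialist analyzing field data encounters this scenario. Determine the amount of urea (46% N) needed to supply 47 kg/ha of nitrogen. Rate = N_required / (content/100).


Rate = N_required / (N_content / 100)
     = 47 / (46 / 100)
     = 47 / 0.46
     = 102.17 kg/ha


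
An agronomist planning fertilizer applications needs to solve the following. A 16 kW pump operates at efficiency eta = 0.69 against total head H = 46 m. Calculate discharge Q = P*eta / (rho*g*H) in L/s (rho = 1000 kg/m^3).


Q = (P * 1000 * eta) / (rho * g * H)
  = (16 * 1000 * 0.69) / (1000 * 9.81 * 46)
  = 11040 / 451260
  = 0.02446 m^3/s = 24.46 L/s


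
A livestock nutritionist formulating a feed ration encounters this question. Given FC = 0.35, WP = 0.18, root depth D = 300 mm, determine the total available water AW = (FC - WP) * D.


AW = (FC - WP) * D
   = (0.35 - 0.18) * 300
   = 0.17 * 300
   = 51 mm


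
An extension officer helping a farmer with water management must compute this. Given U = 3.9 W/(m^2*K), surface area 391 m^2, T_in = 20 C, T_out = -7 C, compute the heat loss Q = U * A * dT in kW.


dT = 20 - (-7) = 27 K
Q = U * A * dT
  = 3.9 * 391 * 27
  = 41172.30 W = 41.17 kW


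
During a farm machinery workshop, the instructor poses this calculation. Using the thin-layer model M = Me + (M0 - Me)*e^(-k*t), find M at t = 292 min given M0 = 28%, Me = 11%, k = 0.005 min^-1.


M = Me + (M0 - Me) * e^(-k*t)
  = 11 + (28 - 11) * e^(-0.005*292)
  = 11 + 17 * e^(-1.460)
  = 11 + 17 * 0.23224
  = 11 + 3.9480
  = 14.95%


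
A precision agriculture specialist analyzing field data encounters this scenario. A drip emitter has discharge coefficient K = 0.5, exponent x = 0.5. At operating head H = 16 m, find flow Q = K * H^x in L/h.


Q = K * H^x
  = 0.5 * 16^0.5
  = 0.5 * 4
  = 2 L/h


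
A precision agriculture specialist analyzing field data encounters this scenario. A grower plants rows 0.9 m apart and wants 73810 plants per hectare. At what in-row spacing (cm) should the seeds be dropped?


spacing = 10000 / (row_sp * density)
        = 10000 / (0.9 * 73810)
        = 10000 / 66429
        = 0.15054 m = 15.05 cm


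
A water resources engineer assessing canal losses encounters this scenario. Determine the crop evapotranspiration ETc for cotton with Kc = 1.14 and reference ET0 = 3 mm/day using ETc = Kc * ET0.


ETc = Kc * ET0
    = 1.14 * 3
    = 3.42 mm/day


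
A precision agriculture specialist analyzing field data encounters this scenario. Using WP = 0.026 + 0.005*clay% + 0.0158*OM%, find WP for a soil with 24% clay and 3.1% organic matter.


WP = 0.026 + 0.005*24 + 0.0158*3.1
   = 0.026 + 0.1200 + 0.0490
   = 0.1950


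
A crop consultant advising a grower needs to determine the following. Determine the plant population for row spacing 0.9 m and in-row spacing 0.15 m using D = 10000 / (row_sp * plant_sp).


D = 10000 / (row_sp * plant_sp)
  = 10000 / (0.9 * 0.15)
  = 10000 / 0.1350
  = 74074.07 plants/ha


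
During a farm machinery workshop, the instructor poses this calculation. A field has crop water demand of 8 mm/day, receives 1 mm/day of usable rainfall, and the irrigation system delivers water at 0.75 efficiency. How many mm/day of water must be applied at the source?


IWR = (ETc - Pe) / Ea
    = (8 - 1) / 0.75
    = 7 / 0.75
    = 9.33 mm/day


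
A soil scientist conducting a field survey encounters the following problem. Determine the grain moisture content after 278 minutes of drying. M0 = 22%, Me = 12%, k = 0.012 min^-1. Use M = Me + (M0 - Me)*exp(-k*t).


M = Me + (M0 - Me) * e^(-k*t)
  = 12 + (22 - 12) * e^(-0.012*278)
  = 12 + 10 * e^(-3.336)
  = 12 + 10 * 0.03558
  = 12 + 0.3558
  = 12.36%


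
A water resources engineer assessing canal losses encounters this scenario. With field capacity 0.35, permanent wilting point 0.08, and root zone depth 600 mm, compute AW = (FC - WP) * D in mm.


AW = (FC - WP) * D
   = (0.35 - 0.08) * 600
   = 0.27 * 600
   = 162 mm


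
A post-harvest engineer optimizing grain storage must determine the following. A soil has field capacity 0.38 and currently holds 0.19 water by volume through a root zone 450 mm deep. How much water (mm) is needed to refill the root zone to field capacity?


SMD = (FC - theta) * D
    = (0.38 - 0.19) * 450
    = 0.190 * 450
    = 85.50 mm


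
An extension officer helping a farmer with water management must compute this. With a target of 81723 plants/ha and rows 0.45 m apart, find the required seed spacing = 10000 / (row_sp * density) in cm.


spacing = 10000 / (row_sp * density)
        = 10000 / (0.45 * 81723)
        = 10000 / 36775.35
        = 0.27192 m = 27.19 cm


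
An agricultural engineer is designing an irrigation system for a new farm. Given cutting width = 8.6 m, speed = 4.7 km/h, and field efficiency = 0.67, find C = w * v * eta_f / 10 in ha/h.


C = w * v * eta_f / 10
  = 8.6 * 4.7 * 0.67 / 10
  = 27.08 / 10
  = 2.71 ha/h


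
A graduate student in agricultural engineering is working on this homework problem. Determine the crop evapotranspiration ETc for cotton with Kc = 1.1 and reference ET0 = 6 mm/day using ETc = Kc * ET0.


ETc = Kc * ET0
    = 1.1 * 6
    = 6.60 mm/day


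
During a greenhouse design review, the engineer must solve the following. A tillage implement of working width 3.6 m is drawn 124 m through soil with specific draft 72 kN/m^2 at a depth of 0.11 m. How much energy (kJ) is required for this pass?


E = k * d * w * L
  = 72 * 0.11 * 3.6 * 124
  = 3535.49 kJ


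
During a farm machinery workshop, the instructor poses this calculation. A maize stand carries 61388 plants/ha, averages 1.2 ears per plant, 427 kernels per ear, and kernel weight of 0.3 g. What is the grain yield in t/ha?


Y = density * ears * kernels * kw
  = 61388 * 1.2 * 427 * 0.3 g/ha
  = 9436563.36 g/ha
  = 9436.56 kg/ha = 9.44 t/ha


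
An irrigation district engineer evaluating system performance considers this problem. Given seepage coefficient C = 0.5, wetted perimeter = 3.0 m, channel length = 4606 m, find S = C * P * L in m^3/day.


S = C * P * L
  = 0.5 * 3.0 * 4606
  = 6909 m^3/day


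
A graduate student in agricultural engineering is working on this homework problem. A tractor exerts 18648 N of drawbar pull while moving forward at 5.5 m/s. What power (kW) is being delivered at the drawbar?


P = F * v / 1000
  = 18648 * 5.5 / 1000
  = 102564 / 1000
  = 102.56 kW


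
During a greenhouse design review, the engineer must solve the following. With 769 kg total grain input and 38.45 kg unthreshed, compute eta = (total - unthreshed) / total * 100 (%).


eta = (total - unthreshed) / total * 100
    = (769 - 38.45) / 769 * 100
    = 730.55 / 769 * 100
    = 95%


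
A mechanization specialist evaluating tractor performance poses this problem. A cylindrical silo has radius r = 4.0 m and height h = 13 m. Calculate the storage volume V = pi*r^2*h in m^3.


V = pi * r^2 * h
  = pi * 4.0^2 * 13
  = pi * 16 * 13
  = 653.45 m^3


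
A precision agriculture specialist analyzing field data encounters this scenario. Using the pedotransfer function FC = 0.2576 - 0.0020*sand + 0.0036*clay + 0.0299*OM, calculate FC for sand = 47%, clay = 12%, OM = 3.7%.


FC = 0.2576 - 0.0020*47 + 0.0036*12 + 0.0299*3.7
   = 0.2576 - 0.0940 + 0.0432 + 0.1106
   = 0.3174


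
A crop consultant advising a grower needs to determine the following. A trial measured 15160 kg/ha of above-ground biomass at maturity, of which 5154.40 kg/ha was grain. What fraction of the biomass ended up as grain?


HI = grain_yield / biomass
   = 5154.40 / 15160
   = 0.34


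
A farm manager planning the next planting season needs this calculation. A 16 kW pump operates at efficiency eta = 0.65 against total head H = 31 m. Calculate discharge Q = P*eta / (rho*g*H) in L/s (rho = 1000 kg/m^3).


Q = (P * 1000 * eta) / (rho * g * H)
  = (16 * 1000 * 0.65) / (1000 * 9.81 * 31)
  = 10400 / 304110
  = 0.03420 m^3/s = 34.20 L/s


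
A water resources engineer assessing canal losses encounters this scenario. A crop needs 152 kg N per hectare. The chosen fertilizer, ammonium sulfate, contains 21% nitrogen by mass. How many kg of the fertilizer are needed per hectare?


Rate = N_required / (N_content / 100)
     = 152 / (21 / 100)
     = 152 / 0.21
     = 723.81 kg/ha


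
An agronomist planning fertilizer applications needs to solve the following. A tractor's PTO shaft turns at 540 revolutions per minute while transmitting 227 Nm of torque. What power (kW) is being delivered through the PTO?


P = 2*pi*n*T / 60000
  = 2*pi * 540 * 227 / 60000
  = 770192.85 / 60000
  = 12.84 kW


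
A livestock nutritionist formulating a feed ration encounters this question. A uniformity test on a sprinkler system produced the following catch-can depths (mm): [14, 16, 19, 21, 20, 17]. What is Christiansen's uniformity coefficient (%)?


xbar = 107 / 6 = 17.833
sum|xi - xbar| = 13
CU = 100 * (1 - 13 / (6 * 17.833))
   = 100 * (1 - 0.1215)
   = 87.85%


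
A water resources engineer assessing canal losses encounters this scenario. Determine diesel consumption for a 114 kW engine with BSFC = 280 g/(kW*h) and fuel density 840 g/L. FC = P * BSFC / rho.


FC = P * BSFC / rho_fuel
   = 114 * 280 / 840
   = 31920 / 840
   = 38 L/h


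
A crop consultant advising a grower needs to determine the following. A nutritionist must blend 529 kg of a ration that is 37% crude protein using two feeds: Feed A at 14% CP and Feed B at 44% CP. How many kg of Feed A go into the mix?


parts_A = CP_b - target = 44 - 37 = 7
parts_B = target - CP_a = 37 - 14 = 23
total_parts = 7 + 23 = 30
Feed A = 529 * 7 / 30 = 123.43 kg
Feed B = 529 * 23 / 30 = 405.57 kg

123.43 kg


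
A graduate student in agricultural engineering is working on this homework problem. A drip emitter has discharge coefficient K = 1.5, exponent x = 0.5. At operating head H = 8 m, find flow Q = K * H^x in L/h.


Q = K * H^x
  = 1.5 * 8^0.5
  = 1.5 * 2.8284
  = 4.24 L/h


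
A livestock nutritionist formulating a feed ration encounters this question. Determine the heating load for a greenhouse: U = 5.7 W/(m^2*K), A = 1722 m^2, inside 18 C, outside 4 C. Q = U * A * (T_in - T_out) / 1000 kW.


dT = 18 - (4) = 14 K
Q = U * A * dT
  = 5.7 * 1722 * 14
  = 137415.60 W = 137.42 kW


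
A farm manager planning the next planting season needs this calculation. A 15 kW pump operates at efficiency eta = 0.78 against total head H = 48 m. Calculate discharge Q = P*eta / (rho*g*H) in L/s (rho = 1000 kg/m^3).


Q = (P * 1000 * eta) / (rho * g * H)
  = (15 * 1000 * 0.78) / (1000 * 9.81 * 48)
  = 11700 / 470880
  = 0.02485 m^3/s = 24.85 L/s


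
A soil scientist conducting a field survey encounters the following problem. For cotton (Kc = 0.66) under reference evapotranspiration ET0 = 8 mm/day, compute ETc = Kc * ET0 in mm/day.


ETc = Kc * ET0
    = 0.66 * 8
    = 5.28 mm/day


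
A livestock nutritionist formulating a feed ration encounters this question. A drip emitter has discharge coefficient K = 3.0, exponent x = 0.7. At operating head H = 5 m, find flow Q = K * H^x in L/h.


Q = K * H^x
  = 3.0 * 5^0.7
  = 3.0 * 3.0852
  = 9.26 L/h


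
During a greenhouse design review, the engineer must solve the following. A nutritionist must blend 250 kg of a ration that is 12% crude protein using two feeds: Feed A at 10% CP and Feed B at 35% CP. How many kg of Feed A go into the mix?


parts_A = CP_b - target = 35 - 12 = 23
parts_B = target - CP_a = 12 - 10 = 2
total_parts = 23 + 2 = 25
Feed A = 250 * 23 / 25 = 230 kg
Feed B = 250 * 2 / 25 = 20 kg

230 kg


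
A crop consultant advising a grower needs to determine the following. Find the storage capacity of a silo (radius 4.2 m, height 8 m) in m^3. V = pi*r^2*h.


V = pi * r^2 * h
  = pi * 4.2^2 * 8
  = pi * 17.64 * 8
  = 443.34 m^3


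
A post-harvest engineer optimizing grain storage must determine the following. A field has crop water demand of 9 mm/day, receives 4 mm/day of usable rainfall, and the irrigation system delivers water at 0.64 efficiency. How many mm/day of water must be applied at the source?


IWR = (ETc - Pe) / Ea
    = (9 - 4) / 0.64
    = 5 / 0.64
    = 7.81 mm/day


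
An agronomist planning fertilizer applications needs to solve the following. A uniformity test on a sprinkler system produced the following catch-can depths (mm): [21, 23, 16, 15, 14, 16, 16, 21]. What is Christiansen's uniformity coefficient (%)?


xbar = 142 / 8 = 17.750
sum|xi - xbar| = 23.500
CU = 100 * (1 - 23.500 / (8 * 17.750))
   = 100 * (1 - 0.1655)
   = 83.45%


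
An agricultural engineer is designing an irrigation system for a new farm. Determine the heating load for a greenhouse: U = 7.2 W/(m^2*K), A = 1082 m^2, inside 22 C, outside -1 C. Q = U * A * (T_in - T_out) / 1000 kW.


dT = 22 - (-1) = 23 K
Q = U * A * dT
  = 7.2 * 1082 * 23
  = 179179.20 W = 179.18 kW


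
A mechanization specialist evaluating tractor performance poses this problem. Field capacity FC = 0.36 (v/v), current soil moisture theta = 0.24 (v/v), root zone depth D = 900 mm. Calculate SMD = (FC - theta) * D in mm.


SMD = (FC - theta) * D
    = (0.36 - 0.24) * 900
    = 0.120 * 900
    = 108 mm


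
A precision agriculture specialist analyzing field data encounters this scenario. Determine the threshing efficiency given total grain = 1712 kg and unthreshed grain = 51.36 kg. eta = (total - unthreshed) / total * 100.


eta = (total - unthreshed) / total * 100
    = (1712 - 51.36) / 1712 * 100
    = 1660.64 / 1712 * 100
    = 97%


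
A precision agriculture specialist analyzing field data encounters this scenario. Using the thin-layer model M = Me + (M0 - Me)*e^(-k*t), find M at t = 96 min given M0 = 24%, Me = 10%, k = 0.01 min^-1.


M = Me + (M0 - Me) * e^(-k*t)
  = 10 + (24 - 10) * e^(-0.01*96)
  = 10 + 14 * e^(-0.960)
  = 10 + 14 * 0.38289
  = 10 + 5.3605
  = 15.36%


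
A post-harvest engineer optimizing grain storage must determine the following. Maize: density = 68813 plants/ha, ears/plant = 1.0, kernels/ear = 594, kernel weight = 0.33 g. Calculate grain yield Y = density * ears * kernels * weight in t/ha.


Y = density * ears * kernels * kw
  = 68813 * 1.0 * 594 * 0.33 g/ha
  = 13488724.26 g/ha
  = 13488.72 kg/ha = 13.49 t/ha


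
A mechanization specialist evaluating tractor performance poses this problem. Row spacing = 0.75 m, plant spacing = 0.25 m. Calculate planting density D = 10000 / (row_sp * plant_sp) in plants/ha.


D = 10000 / (row_sp * plant_sp)
  = 10000 / (0.75 * 0.25)
  = 10000 / 0.1875
  = 53333.33 plants/ha


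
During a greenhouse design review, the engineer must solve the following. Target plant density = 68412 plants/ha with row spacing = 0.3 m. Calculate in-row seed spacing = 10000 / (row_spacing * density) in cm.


spacing = 10000 / (row_sp * density)
        = 10000 / (0.3 * 68412)
        = 10000 / 20523.60
        = 0.48724 m = 48.72 cm


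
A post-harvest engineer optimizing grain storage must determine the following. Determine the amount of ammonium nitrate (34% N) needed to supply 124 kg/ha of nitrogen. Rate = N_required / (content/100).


Rate = N_required / (N_content / 100)
     = 124 / (34 / 100)
     = 124 / 0.34
     = 364.71 kg/ha


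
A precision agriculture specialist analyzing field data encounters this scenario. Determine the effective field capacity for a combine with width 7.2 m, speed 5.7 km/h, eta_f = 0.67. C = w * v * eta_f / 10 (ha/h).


C = w * v * eta_f / 10
  = 7.2 * 5.7 * 0.67 / 10
  = 27.50 / 10
  = 2.75 ha/h


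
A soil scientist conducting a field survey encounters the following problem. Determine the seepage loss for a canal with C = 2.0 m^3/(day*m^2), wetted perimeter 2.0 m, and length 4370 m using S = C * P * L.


S = C * P * L
  = 2.0 * 2.0 * 4370
  = 17480 m^3/day


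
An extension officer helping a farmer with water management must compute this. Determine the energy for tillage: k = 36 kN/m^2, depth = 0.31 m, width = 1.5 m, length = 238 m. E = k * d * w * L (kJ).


E = k * d * w * L
  = 36 * 0.31 * 1.5 * 238
  = 3984.12 kJ


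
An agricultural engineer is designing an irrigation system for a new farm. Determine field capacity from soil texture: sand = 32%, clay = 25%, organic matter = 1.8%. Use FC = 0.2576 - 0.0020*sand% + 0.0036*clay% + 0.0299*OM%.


FC = 0.2576 - 0.0020*32 + 0.0036*25 + 0.0299*1.8
   = 0.2576 - 0.0640 + 0.0900 + 0.0538
   = 0.3374


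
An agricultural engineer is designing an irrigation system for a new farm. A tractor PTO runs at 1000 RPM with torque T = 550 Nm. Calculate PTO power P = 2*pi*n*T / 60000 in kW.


P = 2*pi*n*T / 60000
  = 2*pi * 1000 * 550 / 60000
  = 3455751.92 / 60000
  = 57.60 kW


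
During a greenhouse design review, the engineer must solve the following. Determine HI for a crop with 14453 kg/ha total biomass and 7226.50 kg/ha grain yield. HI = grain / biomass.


HI = grain_yield / biomass
   = 7226.50 / 14453
   = 0.50


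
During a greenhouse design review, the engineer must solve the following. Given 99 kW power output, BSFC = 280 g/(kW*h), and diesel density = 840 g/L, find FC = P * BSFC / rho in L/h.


FC = P * BSFC / rho_fuel
   = 99 * 280 / 840
   = 27720 / 840
   = 33 L/h


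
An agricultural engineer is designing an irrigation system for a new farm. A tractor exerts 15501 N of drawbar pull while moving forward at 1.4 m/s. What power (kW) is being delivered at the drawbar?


P = F * v / 1000
  = 15501 * 1.4 / 1000
  = 21701.40 / 1000
  = 21.70 kW


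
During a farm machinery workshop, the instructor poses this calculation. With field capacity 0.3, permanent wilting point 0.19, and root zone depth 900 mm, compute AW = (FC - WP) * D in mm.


AW = (FC - WP) * D
   = (0.3 - 0.19) * 900
   = 0.11 * 900
   = 99 mm


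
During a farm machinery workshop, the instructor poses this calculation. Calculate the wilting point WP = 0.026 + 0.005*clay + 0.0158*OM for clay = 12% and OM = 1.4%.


WP = 0.026 + 0.005*12 + 0.0158*1.4
   = 0.026 + 0.0600 + 0.0221
   = 0.1081


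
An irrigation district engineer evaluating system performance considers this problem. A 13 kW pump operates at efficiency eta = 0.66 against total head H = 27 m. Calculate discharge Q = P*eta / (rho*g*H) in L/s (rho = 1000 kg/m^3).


Q = (P * 1000 * eta) / (rho * g * H)
  = (13 * 1000 * 0.66) / (1000 * 9.81 * 27)
  = 8580 / 264870
  = 0.03239 m^3/s = 32.39 L/s


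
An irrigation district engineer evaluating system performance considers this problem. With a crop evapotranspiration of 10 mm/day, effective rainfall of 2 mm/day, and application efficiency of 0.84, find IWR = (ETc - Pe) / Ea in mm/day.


IWR = (ETc - Pe) / Ea
    = (10 - 2) / 0.84
    = 8 / 0.84
    = 9.52 mm/day


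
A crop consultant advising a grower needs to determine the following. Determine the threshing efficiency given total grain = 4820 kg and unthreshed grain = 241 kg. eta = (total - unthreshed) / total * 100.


eta = (total - unthreshed) / total * 100
    = (4820 - 241) / 4820 * 100
    = 4579 / 4820 * 100
    = 95%


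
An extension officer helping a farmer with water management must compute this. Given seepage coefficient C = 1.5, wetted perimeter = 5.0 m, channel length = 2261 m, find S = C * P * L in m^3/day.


S = C * P * L
  = 1.5 * 5.0 * 2261
  = 16957.50 m^3/day


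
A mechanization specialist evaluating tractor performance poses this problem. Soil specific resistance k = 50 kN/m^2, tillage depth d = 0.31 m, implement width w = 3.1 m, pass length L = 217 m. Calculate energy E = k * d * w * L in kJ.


E = k * d * w * L
  = 50 * 0.31 * 3.1 * 217
  = 10426.85 kJ


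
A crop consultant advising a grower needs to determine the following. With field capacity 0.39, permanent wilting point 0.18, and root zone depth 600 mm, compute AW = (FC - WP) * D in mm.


AW = (FC - WP) * D
   = (0.39 - 0.18) * 600
   = 0.21 * 600
   = 126 mm


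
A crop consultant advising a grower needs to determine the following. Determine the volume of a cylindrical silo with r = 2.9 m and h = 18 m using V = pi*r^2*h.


V = pi * r^2 * h
  = pi * 2.9^2 * 18
  = pi * 8.41 * 18
  = 475.57 m^3


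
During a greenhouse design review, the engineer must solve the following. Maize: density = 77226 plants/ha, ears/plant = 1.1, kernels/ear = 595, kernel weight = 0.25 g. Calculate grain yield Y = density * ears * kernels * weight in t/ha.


Y = density * ears * kernels * kw
  = 77226 * 1.1 * 595 * 0.25 g/ha
  = 12636104.25 g/ha
  = 12636.10 kg/ha = 12.64 t/ha


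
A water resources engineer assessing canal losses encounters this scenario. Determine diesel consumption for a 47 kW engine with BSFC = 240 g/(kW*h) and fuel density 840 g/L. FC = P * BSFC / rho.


FC = P * BSFC / rho_fuel
   = 47 * 240 / 840
   = 11280 / 840
   = 13.43 L/h


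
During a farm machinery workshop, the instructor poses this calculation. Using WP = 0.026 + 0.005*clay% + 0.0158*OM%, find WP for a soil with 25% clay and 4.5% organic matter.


WP = 0.026 + 0.005*25 + 0.0158*4.5
   = 0.026 + 0.1250 + 0.0711
   = 0.2221


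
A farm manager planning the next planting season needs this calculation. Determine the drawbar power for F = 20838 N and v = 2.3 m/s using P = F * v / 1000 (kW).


P = F * v / 1000
  = 20838 * 2.3 / 1000
  = 47927.40 / 1000
  = 47.93 kW


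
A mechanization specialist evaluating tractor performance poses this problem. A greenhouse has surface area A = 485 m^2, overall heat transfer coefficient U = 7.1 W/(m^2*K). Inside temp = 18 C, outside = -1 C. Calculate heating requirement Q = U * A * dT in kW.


dT = 18 - (-1) = 19 K
Q = U * A * dT
  = 7.1 * 485 * 19
  = 65426.50 W = 65.43 kW


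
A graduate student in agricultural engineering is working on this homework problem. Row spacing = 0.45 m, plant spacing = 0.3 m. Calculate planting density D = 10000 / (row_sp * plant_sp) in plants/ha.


D = 10000 / (row_sp * plant_sp)
  = 10000 / (0.45 * 0.3)
  = 10000 / 0.1350
  = 74074.07 plants/ha


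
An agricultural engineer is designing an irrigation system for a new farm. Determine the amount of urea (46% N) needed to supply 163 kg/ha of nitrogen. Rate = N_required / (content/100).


Rate = N_required / (N_content / 100)
     = 163 / (46 / 100)
     = 163 / 0.46
     = 354.35 kg/ha


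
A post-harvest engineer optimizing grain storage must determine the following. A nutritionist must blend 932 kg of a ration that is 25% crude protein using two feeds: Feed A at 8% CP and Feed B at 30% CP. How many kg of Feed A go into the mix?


parts_A = CP_b - target = 30 - 25 = 5
parts_B = target - CP_a = 25 - 8 = 17
total_parts = 5 + 17 = 22
Feed A = 932 * 5 / 22 = 211.82 kg
Feed B = 932 * 17 / 22 = 720.18 kg

211.82 kg


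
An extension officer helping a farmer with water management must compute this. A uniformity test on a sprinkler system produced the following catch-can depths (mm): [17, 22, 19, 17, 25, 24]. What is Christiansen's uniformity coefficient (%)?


xbar = 124 / 6 = 20.667
sum|xi - xbar| = 18
CU = 100 * (1 - 18 / (6 * 20.667))
   = 100 * (1 - 0.1452)
   = 85.48%


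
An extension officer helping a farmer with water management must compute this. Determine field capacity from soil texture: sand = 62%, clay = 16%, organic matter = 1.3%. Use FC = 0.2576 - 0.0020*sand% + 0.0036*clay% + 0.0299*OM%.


FC = 0.2576 - 0.0020*62 + 0.0036*16 + 0.0299*1.3
   = 0.2576 - 0.1240 + 0.0576 + 0.0389
   = 0.2301


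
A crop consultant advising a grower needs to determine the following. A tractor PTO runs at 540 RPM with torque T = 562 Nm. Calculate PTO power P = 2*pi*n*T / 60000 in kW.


P = 2*pi*n*T / 60000
  = 2*pi * 540 * 562 / 60000
  = 1906821.08 / 60000
  = 31.78 kW


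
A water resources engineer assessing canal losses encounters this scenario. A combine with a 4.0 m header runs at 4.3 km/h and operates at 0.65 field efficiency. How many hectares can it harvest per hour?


C = w * v * eta_f / 10
  = 4.0 * 4.3 * 0.65 / 10
  = 11.18 / 10
  = 1.12 ha/h


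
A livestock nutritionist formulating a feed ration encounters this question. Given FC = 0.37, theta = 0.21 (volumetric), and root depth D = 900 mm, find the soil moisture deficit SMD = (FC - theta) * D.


SMD = (FC - theta) * D
    = (0.37 - 0.21) * 900
    = 0.160 * 900
    = 144 mm


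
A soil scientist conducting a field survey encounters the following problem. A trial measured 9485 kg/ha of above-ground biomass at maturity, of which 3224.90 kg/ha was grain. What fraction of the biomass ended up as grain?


HI = grain_yield / biomass
   = 3224.90 / 9485
   = 0.34


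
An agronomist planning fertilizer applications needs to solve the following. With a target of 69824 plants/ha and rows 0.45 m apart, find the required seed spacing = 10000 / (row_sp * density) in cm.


spacing = 10000 / (row_sp * density)
        = 10000 / (0.45 * 69824)
        = 10000 / 31420.80
        = 0.31826 m = 31.83 cm


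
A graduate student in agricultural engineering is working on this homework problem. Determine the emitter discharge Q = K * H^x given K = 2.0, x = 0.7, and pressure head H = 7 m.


Q = K * H^x
  = 2.0 * 7^0.7
  = 2.0 * 3.9045
  = 7.81 L/h


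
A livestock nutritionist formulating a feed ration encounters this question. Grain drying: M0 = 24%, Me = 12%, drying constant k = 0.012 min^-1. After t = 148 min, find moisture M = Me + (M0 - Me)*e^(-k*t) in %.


M = Me + (M0 - Me) * e^(-k*t)
  = 12 + (24 - 12) * e^(-0.012*148)
  = 12 + 12 * e^(-1.776)
  = 12 + 12 * 0.16931
  = 12 + 2.0318
  = 14.03%


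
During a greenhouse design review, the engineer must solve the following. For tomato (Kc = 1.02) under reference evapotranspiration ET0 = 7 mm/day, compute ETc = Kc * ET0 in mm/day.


ETc = Kc * ET0
    = 1.02 * 7
    = 7.14 mm/day


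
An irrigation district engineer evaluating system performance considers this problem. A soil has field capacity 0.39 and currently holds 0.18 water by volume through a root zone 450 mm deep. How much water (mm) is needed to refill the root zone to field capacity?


SMD = (FC - theta) * D
    = (0.39 - 0.18) * 450
    = 0.210 * 450
    = 94.50 mm


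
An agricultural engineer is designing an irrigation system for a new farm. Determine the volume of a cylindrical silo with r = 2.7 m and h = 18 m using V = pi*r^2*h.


V = pi * r^2 * h
  = pi * 2.7^2 * 18
  = pi * 7.29 * 18
  = 412.24 m^3


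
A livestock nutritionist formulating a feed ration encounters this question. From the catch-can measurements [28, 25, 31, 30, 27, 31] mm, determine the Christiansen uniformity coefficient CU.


xbar = 172 / 6 = 28.667
sum|xi - xbar| = 12
CU = 100 * (1 - 12 / (6 * 28.667))
   = 100 * (1 - 0.0698)
   = 93.02%


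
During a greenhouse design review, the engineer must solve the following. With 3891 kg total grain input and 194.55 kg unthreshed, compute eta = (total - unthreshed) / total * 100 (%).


eta = (total - unthreshed) / total * 100
    = (3891 - 194.55) / 3891 * 100
    = 3696.45 / 3891 * 100
    = 95%


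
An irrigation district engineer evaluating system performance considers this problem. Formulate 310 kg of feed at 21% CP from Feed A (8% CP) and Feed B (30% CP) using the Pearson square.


parts_A = CP_b - target = 30 - 21 = 9
parts_B = target - CP_a = 21 - 8 = 13
total_parts = 9 + 13 = 22
Feed A = 310 * 9 / 22 = 126.82 kg
Feed B = 310 * 13 / 22 = 183.18 kg

126.82 kg


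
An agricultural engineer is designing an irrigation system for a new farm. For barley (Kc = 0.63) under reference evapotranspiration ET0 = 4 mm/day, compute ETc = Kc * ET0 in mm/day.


ETc = Kc * ET0
    = 0.63 * 4
    = 2.52 mm/day


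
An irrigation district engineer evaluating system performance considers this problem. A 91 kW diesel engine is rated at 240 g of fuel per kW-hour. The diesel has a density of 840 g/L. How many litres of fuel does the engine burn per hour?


FC = P * BSFC / rho_fuel
   = 91 * 240 / 840
   = 21840 / 840
   = 26 L/h


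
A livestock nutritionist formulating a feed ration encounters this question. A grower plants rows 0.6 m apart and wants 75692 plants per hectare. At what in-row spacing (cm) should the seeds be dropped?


spacing = 10000 / (row_sp * density)
        = 10000 / (0.6 * 75692)
        = 10000 / 45415.20
        = 0.22019 m = 22.02 cm


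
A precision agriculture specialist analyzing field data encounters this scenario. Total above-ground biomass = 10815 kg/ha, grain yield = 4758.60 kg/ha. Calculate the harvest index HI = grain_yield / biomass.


HI = grain_yield / biomass
   = 4758.60 / 10815
   = 0.44


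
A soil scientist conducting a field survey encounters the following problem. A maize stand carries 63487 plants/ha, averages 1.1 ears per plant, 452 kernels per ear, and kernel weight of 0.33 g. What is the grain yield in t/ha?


Y = density * ears * kernels * kw
  = 63487 * 1.1 * 452 * 0.33 g/ha
  = 10416693.01 g/ha
  = 10416.69 kg/ha = 10.42 t/ha


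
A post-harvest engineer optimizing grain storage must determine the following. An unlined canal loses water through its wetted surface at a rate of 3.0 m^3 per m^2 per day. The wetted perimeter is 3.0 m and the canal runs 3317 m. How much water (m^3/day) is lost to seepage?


S = C * P * L
  = 3.0 * 3.0 * 3317
  = 29853 m^3/day


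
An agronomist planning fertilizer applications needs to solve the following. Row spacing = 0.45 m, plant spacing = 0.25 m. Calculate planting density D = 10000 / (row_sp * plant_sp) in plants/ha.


D = 10000 / (row_sp * plant_sp)
  = 10000 / (0.45 * 0.25)
  = 10000 / 0.1125
  = 88888.89 plants/ha


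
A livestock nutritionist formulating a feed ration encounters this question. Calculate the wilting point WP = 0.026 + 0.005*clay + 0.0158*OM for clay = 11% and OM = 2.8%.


WP = 0.026 + 0.005*11 + 0.0158*2.8
   = 0.026 + 0.0550 + 0.0442
   = 0.1252


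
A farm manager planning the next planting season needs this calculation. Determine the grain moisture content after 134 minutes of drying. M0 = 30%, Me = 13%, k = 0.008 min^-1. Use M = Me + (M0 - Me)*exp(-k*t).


M = Me + (M0 - Me) * e^(-k*t)
  = 13 + (30 - 13) * e^(-0.008*134)
  = 13 + 17 * e^(-1.072)
  = 13 + 17 * 0.34232
  = 13 + 5.8195
  = 18.82%


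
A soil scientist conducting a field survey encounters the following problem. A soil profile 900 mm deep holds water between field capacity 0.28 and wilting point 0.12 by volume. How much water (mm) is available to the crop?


AW = (FC - WP) * D
   = (0.28 - 0.12) * 900
   = 0.16 * 900
   = 144 mm


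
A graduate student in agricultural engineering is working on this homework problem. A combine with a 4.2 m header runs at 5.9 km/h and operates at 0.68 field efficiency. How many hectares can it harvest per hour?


C = w * v * eta_f / 10
  = 4.2 * 5.9 * 0.68 / 10
  = 16.85 / 10
  = 1.69 ha/h


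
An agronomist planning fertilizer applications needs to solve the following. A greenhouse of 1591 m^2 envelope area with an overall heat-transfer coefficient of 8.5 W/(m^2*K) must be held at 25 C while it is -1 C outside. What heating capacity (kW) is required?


dT = 25 - (-1) = 26 K
Q = U * A * dT
  = 8.5 * 1591 * 26
  = 351611 W = 351.61 kW
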